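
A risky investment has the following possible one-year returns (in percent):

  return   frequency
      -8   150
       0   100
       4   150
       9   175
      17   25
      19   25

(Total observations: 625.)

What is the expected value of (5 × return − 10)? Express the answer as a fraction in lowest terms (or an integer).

Total = 625, so P(return=-8) = 150/625, etc.
E[5x-10] = (6/25)·(-50) + (4/25)·(-10) + (6/25)·10 + (7/25)·35 + (1/25)·75 + (1/25)·85
     = 5

5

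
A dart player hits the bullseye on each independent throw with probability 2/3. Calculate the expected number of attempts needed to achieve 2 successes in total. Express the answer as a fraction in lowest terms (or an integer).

By linearity (sum of 2 independent geometric waits), E[trials] = 2/p = 2/(2/3) = 3.

3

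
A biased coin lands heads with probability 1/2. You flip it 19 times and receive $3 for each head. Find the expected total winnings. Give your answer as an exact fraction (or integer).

57/2 dollars

E[#heads] = 19·1/2 = 19/2 (linearity over flips).
E[winnings] = 3·19/2 = 57/2.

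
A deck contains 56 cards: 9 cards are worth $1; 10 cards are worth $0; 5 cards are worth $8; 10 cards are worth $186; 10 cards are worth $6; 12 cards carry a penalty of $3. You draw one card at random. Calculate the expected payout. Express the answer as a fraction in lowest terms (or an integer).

E[payout] = (9/56)·1 + (10/56)·0 + (5/56)·8 + (10/56)·186 + (10/56)·6 + (12/56)·(-3) = 1933/56

1933/56 dollars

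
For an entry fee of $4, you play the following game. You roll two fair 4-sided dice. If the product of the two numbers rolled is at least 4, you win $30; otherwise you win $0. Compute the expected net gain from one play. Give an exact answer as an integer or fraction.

133/8 dollars

E[payout] = (5/16)·0 + (11/16)·30 = 165/8
Expected profit = 165/8 − 4 = 133/8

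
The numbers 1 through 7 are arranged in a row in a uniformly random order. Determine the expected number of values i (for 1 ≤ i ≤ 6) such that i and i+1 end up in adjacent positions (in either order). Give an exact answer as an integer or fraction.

For each i ∈ {1,…,6}, let Xᵢ = 1 if i and i+1 are adjacent. P(Xᵢ=1) = 2·(7−1)!/7! = 2/7.
By linearity, E[ΣXᵢ] = (6)·(2/7) = 12/7.

12/7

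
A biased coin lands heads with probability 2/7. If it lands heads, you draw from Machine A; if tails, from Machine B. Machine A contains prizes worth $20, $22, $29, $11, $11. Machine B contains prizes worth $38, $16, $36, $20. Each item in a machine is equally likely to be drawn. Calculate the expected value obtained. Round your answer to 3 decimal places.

$24.957

E[X | Machine A] = (20 + 22 + 29 + 11 + 11)/5 = 93/5
E[X | Machine B] = (38 + 16 + 36 + 20)/4 = 55/2
E[X] = (2/7)·93/5 + (5/7)·55/2 = 1747/70 ≈ 24.957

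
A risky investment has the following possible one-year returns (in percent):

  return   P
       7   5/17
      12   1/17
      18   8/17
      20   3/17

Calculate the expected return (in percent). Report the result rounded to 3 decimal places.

14.765

E[X] = (5/17)·7 + (1/17)·12 + (8/17)·18 + (3/17)·20
     = 251/17 ≈ 14.765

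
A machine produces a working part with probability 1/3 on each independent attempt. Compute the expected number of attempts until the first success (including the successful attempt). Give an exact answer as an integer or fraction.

3

For a geometric distribution, E[trials] = 1/p = 1/(1/3) = 3.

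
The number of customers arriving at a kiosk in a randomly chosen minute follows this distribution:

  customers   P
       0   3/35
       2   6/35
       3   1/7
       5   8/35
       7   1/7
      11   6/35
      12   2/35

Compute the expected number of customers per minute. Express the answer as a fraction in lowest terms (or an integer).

192/35

E[X] = (3/35)·0 + (6/35)·2 + (1/7)·3 + (8/35)·5 + (1/7)·7 + (6/35)·11 + (2/35)·12
     = 192/35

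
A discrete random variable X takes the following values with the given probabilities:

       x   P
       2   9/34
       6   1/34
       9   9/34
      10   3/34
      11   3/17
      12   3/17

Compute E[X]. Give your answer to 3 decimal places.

8.029

E[X] = (9/34)·2 + (1/34)·6 + (9/34)·9 + (3/34)·10 + (3/17)·11 + (3/17)·12
     = 273/34 ≈ 8.029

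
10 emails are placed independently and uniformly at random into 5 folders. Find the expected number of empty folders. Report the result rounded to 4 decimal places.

Let Xⱼ=1 if folder j is empty. P(Xⱼ=1) = ((5-1)/5)^10 = 1048576/9765625.
By linearity, E[#empty] = 5·1048576/9765625 = 1048576/1953125.
≈ 0.5369

0.5369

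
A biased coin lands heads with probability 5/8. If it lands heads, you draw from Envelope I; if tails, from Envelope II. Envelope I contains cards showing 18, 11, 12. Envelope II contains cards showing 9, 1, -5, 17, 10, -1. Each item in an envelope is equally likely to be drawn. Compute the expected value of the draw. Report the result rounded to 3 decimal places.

10.479

E[X | Envelope I] = (18 + 11 + 12)/3 = 41/3
E[X | Envelope II] = (9 + 1 − 5 + 17 + 10 − 1)/6 = 31/6
E[X] = (5/8)·41/3 + (3/8)·31/6 = 503/48 ≈ 10.479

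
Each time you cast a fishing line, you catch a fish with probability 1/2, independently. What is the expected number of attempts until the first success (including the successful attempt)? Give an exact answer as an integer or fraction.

For a geometric distribution, E[trials] = 1/p = 1/(1/2) = 2.

2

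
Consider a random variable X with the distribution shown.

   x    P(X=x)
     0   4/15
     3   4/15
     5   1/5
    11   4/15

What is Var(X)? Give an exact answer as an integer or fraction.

E[X] = (4/15)·0 + (4/15)·3 + (1/5)·5 + (4/15)·11 = 71/15
E[X²] = (4/15)·0 + (4/15)·9 + (1/5)·25 + (4/15)·121 = 119/3
Var(X) = 119/3 − (71/15)² = 3884/225

3884/225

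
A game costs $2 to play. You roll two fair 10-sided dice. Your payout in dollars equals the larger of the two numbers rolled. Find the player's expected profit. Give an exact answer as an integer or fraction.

Distribution of the larger of the two numbers rolled: 1 w.p. 1/100, 2 w.p. 3/100, 3 w.p. 1/20, 4 w.p. 7/100, 5 w.p. 9/100, 6 w.p. 11/100, …
E[payout] = (1/100)·1 + (3/100)·2 + (1/20)·3 + (7/100)·4 + (9/100)·5 + (11/100)·6 + (13/100)·7 + (3/20)·8 + (17/100)·9 + (19/100)·10 = 143/20
Expected profit = 143/20 − 2 = 103/20

103/20 dollars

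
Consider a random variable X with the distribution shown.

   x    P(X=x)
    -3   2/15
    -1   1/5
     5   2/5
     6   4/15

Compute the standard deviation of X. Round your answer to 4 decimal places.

E[X] = 3, E[X²] = 21
Var(X) = E[X²] − (E[X])² = 21 − 9 = 12
SD(X) = √(12) ≈ 3.4641

3.4641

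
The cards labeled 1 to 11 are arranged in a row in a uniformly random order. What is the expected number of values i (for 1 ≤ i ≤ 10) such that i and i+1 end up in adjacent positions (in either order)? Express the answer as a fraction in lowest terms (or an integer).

20/11

For each i ∈ {1,…,10}, let Xᵢ = 1 if i and i+1 are adjacent. P(Xᵢ=1) = 2·(11−1)!/11! = 2/11.
By linearity, E[ΣXᵢ] = (10)·(2/11) = 20/11.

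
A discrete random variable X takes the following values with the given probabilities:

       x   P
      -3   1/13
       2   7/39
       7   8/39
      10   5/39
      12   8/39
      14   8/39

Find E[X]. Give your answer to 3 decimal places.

8.179

E[X] = (1/13)·(-3) + (7/39)·2 + (8/39)·7 + (5/39)·10 + (8/39)·12 + (8/39)·14
     = 319/39 ≈ 8.179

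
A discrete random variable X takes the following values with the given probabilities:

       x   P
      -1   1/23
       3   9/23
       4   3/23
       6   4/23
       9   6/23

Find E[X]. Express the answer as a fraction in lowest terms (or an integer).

E[X] = (1/23)·(-1) + (9/23)·3 + (3/23)·4 + (4/23)·6 + (6/23)·9
     = 116/23

116/23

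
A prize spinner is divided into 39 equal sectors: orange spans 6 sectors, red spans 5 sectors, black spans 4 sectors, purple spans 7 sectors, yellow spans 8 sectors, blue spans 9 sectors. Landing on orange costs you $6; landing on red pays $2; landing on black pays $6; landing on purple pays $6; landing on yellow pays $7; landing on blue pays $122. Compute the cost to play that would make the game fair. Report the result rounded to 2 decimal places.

$30.62

E[payout] = (6/39)·(-6) + (5/39)·2 + (4/39)·6 + (7/39)·6 + (8/39)·7 + (9/39)·122 = 398/13
Fair fee = E[payout] = 398/13 ≈ $30.62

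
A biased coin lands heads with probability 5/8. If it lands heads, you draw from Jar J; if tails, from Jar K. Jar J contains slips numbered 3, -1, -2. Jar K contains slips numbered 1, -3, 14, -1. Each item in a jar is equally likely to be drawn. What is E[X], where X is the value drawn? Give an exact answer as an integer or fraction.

33/32

E[X | Jar J] = (3 − 1 − 2)/3 = 0
E[X | Jar K] = (1 − 3 + 14 − 1)/4 = 11/4
E[X] = (5/8)·0 + (3/8)·11/4 = 33/32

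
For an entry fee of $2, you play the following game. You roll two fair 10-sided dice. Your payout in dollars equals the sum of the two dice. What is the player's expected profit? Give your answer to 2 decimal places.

Distribution of the sum of the two dice: 2 w.p. 1/100, 3 w.p. 1/50, 4 w.p. 3/100, 5 w.p. 1/25, 6 w.p. 1/20, 7 w.p. 3/50, …
E[payout] = (1/100)·2 + (1/50)·3 + (3/100)·4 + (1/25)·5 + (1/20)·6 + (3/50)·7 + (7/100)·8 + (2/25)·9 + (9/100)·10 + (1/10)·11 + (9/100)·12 + (2/25)·13 + (7/100)·14 + (3/50)·15 + (1/20)·16 + (1/25)·17 + (3/100)·18 + (1/50)·19 + (1/100)·20 = 11
Expected profit = 11 − 2 = 9 ≈ $9.00

$9.00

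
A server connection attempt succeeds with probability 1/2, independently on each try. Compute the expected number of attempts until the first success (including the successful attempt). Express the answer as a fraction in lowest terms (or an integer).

For a geometric distribution, E[trials] = 1/p = 1/(1/2) = 2.

2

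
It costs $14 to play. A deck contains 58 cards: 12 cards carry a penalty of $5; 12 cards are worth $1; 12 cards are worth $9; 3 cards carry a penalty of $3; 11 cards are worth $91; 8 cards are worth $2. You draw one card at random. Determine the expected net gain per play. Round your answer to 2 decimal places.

E[payout] = (12/58)·(-5) + (12/58)·1 + (12/58)·9 + (3/58)·(-3) + (11/58)·91 + (8/58)·2 = 534/29
Expected profit = 534/29 − 14 = 128/29 ≈ $4.41

$4.41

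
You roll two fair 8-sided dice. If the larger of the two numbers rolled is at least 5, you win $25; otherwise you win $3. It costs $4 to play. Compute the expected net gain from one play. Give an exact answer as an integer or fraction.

E[payout] = (1/4)·3 + (3/4)·25 = 39/2
Expected profit = 39/2 − 4 = 31/2

31/2 dollars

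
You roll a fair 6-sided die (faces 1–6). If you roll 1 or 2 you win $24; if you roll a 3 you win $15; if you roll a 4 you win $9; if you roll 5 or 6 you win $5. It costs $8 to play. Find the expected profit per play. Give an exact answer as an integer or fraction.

E[payout] = (1/3)·5 + (1/6)·9 + (1/6)·15 + (1/3)·24 = 41/3
Expected profit = 41/3 − 8 = 17/3

17/3 dollars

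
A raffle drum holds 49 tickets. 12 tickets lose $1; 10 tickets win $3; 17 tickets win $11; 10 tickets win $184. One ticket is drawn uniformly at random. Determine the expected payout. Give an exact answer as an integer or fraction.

E[payout] = (12/49)·(-1) + (10/49)·3 + (17/49)·11 + (10/49)·184 = 2045/49

2045/49 dollars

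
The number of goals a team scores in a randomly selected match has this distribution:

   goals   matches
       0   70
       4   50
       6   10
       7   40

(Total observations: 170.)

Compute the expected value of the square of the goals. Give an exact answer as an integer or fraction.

312/17

Total = 170, so P(goals=0) = 70/170, etc.
E[X²] = (7/17)·0 + (5/17)·16 + (1/17)·36 + (4/17)·49
     = 312/17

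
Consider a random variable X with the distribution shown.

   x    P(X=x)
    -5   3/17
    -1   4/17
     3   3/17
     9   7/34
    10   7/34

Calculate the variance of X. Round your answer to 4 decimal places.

32.4542

E[X] = (3/17)·(-5) + (4/17)·(-1) + (3/17)·3 + (7/34)·9 + (7/34)·10 = 113/34
E[X²] = (3/17)·25 + (4/17)·1 + (3/17)·9 + (7/34)·81 + (7/34)·100 = 87/2
Var(X) = 87/2 − (113/34)² = 37517/1156 ≈ 32.4542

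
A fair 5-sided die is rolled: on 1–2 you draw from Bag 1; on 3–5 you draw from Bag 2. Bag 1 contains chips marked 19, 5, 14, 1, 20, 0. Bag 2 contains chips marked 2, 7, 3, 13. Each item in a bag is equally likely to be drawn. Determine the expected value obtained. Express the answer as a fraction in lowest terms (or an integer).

E[X | Bag 1] = (19 + 5 + 14 + 1 + 20 + 0)/6 = 59/6
E[X | Bag 2] = (2 + 7 + 3 + 13)/4 = 25/4
E[X] = (2/5)·59/6 + (3/5)·25/4 = 461/60

461/60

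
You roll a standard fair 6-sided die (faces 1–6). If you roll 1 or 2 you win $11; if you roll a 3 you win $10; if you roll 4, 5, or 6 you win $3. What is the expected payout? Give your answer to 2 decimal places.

$6.83

E[payout] = (1/2)·3 + (1/6)·10 + (1/3)·11 = 41/6
≈ $6.83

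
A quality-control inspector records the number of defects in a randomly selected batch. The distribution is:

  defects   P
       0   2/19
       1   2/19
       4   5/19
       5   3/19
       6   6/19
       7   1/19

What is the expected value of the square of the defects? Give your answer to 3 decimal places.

22.211

E[X²] = (2/19)·0 + (2/19)·1 + (5/19)·16 + (3/19)·25 + (6/19)·36 + (1/19)·49
     = 422/19 ≈ 22.211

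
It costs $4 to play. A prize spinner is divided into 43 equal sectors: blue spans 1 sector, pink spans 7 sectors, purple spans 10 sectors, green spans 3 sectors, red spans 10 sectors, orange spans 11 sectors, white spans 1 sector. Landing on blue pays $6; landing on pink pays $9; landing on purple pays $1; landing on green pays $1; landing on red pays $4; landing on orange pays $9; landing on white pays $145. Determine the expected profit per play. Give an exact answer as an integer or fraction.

194/43 dollars

E[payout] = (1/43)·6 + (7/43)·9 + (10/43)·1 + (3/43)·1 + (10/43)·4 + (11/43)·9 + (1/43)·145 = 366/43
Expected profit = 366/43 − 4 = 194/43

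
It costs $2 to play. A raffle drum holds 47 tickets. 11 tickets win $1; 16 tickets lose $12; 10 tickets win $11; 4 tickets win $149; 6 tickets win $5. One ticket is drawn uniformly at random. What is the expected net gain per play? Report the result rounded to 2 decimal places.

$9.81

E[payout] = (11/47)·1 + (16/47)·(-12) + (10/47)·11 + (4/47)·149 + (6/47)·5 = 555/47
Expected profit = 555/47 − 2 = 461/47 ≈ $9.81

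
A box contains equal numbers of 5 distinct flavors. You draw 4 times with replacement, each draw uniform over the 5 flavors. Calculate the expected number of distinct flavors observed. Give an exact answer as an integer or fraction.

Let Xⱼ=1 if type j appears at least once. P(Xⱼ=1) = 1 − ((5−1)/5)^4 = 369/625.
E[#distinct] = 5·369/625 = 369/125.

369/125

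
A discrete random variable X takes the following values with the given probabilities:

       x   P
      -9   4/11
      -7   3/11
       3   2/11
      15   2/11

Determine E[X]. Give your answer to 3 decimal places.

-1.909

E[X] = (4/11)·(-9) + (3/11)·(-7) + (2/11)·3 + (2/11)·15
     = -21/11 ≈ -1.909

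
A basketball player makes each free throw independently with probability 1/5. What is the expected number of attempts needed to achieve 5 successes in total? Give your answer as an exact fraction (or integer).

25

By linearity (sum of 5 independent geometric waits), E[trials] = 5/p = 5/(1/5) = 25.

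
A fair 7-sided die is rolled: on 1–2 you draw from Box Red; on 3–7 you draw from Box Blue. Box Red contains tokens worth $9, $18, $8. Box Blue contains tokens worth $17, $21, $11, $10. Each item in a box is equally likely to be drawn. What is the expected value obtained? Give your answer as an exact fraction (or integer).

E[X | Box Red] = (9 + 18 + 8)/3 = 35/3
E[X | Box Blue] = (17 + 21 + 11 + 10)/4 = 59/4
E[X] = (2/7)·35/3 + (5/7)·59/4 = 1165/84

1165/84 dollars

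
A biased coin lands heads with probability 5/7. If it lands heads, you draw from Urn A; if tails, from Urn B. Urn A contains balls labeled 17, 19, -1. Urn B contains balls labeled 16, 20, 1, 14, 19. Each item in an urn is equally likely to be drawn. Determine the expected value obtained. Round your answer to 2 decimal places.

E[X | Urn A] = (17 + 19 − 1)/3 = 35/3
E[X | Urn B] = (16 + 20 + 1 + 14 + 19)/5 = 14
E[X] = (5/7)·35/3 + (2/7)·14 = 37/3 ≈ 12.33

12.33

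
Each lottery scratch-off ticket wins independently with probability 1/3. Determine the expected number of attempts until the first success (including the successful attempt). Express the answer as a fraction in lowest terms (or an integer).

For a geometric distribution, E[trials] = 1/p = 1/(1/3) = 3.

3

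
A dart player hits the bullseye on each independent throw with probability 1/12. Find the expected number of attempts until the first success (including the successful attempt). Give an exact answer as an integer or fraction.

12

For a geometric distribution, E[trials] = 1/p = 1/(1/12) = 12.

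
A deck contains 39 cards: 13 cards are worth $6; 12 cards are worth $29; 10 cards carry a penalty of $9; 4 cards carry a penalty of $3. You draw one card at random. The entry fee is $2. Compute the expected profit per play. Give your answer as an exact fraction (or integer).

E[payout] = (13/39)·6 + (12/39)·29 + (10/39)·(-9) + (4/39)·(-3) = 108/13
Expected profit = 108/13 − 2 = 82/13

82/13 dollars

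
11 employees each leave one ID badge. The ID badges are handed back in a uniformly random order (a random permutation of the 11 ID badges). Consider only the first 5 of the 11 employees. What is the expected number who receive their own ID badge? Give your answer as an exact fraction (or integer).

5/11

Let Xᵢ = 1 if person i gets their own ID badge. For each i, P(Xᵢ=1) = 1/11.
By linearity of expectation, E[X₁+…+X_5] = 5·(1/11) = 5/11.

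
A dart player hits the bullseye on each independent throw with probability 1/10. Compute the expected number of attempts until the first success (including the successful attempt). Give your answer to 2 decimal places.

For a geometric distribution, E[trials] = 1/p = 1/(1/10) = 10.
≈ 10.00

10.00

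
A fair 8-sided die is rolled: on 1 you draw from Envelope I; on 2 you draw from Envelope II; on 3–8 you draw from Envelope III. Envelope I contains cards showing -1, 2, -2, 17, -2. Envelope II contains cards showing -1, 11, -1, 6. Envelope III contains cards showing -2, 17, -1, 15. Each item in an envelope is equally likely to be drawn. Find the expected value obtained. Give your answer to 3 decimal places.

6.256

E[X | Envelope I] = (-1 + 2 − 2 + 17 − 2)/5 = 14/5
E[X | Envelope II] = (-1 + 11 − 1 + 6)/4 = 15/4
E[X | Envelope III] = (-2 + 17 − 1 + 15)/4 = 29/4
E[X] = (1/8)·14/5 + (1/8)·15/4 + (3/4)·29/4 = 1001/160 ≈ 6.256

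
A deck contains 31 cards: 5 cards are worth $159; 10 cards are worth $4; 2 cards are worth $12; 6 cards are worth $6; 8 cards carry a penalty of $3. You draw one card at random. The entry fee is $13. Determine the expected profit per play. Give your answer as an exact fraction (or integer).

468/31 dollars

E[payout] = (5/31)·159 + (10/31)·4 + (2/31)·12 + (6/31)·6 + (8/31)·(-3) = 871/31
Expected profit = 871/31 − 13 = 468/31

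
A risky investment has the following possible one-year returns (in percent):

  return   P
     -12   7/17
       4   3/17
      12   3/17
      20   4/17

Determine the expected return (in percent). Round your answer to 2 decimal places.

E[X] = (7/17)·(-12) + (3/17)·4 + (3/17)·12 + (4/17)·20
     = 44/17 ≈ 2.59

2.59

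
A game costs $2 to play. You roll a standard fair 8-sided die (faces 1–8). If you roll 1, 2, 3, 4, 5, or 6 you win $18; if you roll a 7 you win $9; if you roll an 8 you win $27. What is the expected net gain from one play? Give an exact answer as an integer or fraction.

E[payout] = (1/8)·9 + (3/4)·18 + (1/8)·27 = 18
Expected profit = 18 − 2 = 16

$16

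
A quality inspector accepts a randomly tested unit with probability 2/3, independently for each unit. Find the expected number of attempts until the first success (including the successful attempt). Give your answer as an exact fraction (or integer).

3/2

For a geometric distribution, E[trials] = 1/p = 1/(2/3) = 3/2.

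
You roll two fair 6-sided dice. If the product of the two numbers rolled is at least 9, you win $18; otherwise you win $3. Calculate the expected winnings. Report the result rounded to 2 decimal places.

$11.33

E[payout] = (4/9)·3 + (5/9)·18 = 34/3
≈ $11.33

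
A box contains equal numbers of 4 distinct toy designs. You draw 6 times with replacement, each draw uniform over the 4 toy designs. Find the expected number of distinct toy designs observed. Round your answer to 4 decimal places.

Let Xⱼ=1 if type j appears at least once. P(Xⱼ=1) = 1 − ((4−1)/4)^6 = 3367/4096.
E[#distinct] = 4·3367/4096 = 3367/1024.
≈ 3.2881

3.2881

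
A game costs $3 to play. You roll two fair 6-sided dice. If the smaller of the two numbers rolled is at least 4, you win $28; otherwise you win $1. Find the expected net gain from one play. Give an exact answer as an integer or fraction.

E[payout] = (3/4)·1 + (1/4)·28 = 31/4
Expected profit = 31/4 − 3 = 19/4

19/4 dollars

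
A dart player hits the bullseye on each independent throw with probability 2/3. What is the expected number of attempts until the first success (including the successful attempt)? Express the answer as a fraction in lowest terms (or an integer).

For a geometric distribution, E[trials] = 1/p = 1/(2/3) = 3/2.

3/2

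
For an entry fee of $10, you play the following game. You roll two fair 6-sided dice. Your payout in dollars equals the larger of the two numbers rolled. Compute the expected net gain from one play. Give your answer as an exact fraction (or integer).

Distribution of the larger of the two numbers rolled: 1 w.p. 1/36, 2 w.p. 1/12, 3 w.p. 5/36, 4 w.p. 7/36, 5 w.p. 1/4, 6 w.p. 11/36
E[payout] = (1/36)·1 + (1/12)·2 + (5/36)·3 + (7/36)·4 + (1/4)·5 + (11/36)·6 = 161/36
Expected profit = 161/36 − 10 = -199/36

-199/36 dollars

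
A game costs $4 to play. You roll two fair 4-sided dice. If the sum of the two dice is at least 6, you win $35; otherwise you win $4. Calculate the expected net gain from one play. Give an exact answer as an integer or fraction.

93/8 dollars

E[payout] = (5/8)·4 + (3/8)·35 = 125/8
Expected profit = 125/8 − 4 = 93/8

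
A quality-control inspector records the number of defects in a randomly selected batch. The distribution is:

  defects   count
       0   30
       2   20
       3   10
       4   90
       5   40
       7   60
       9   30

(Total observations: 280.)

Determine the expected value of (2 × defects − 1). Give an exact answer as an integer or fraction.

Total = 280, so P(defects=0) = 30/280, etc.
E[2x-1] = (3/28)·(-1) + (1/14)·3 + (1/28)·5 + (9/28)·7 + (1/7)·9 + (3/14)·13 + (3/28)·17
     = 59/7

59/7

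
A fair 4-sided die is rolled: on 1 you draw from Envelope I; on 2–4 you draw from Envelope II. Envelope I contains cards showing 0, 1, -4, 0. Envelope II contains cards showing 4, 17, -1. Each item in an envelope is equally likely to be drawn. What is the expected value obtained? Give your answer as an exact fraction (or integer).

77/16

E[X | Envelope I] = (0 + 1 − 4 + 0)/4 = -3/4
E[X | Envelope II] = (4 + 17 − 1)/3 = 20/3
E[X] = (1/4)·(-3/4) + (3/4)·20/3 = 77/16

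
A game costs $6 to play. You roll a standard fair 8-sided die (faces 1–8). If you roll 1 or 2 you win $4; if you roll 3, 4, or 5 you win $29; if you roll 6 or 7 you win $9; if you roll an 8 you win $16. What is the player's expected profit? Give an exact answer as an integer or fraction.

E[payout] = (1/4)·4 + (1/4)·9 + (1/8)·16 + (3/8)·29 = 129/8
Expected profit = 129/8 − 6 = 81/8

81/8 dollars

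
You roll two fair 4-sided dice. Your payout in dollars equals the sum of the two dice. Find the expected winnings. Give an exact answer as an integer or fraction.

Distribution of the sum of the two dice: 2 w.p. 1/16, 3 w.p. 1/8, 4 w.p. 3/16, 5 w.p. 1/4, 6 w.p. 3/16, 7 w.p. 1/8, …
E[payout] = (1/16)·2 + (1/8)·3 + (3/16)·4 + (1/4)·5 + (3/16)·6 + (1/8)·7 + (1/16)·8 = 5

$5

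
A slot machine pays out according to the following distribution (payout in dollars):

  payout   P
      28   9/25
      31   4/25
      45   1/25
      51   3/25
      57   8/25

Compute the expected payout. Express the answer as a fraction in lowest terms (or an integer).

206/5 dollars

E[X] = (9/25)·28 + (4/25)·31 + (1/25)·45 + (3/25)·51 + (8/25)·57
     = 206/5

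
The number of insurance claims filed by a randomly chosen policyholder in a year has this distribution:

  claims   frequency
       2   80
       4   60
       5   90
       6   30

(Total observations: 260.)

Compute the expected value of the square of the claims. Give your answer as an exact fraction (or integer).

461/26

Total = 260, so P(claims=2) = 80/260, etc.
E[X²] = (4/13)·4 + (3/13)·16 + (9/26)·25 + (3/26)·36
     = 461/26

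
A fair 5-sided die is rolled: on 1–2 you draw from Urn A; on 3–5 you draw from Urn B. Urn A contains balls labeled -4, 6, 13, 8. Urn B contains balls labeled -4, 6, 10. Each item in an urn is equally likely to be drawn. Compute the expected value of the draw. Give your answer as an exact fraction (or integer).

47/10

E[X | Urn A] = (-4 + 6 + 13 + 8)/4 = 23/4
E[X | Urn B] = (-4 + 6 + 10)/3 = 4
E[X] = (2/5)·23/4 + (3/5)·4 = 47/10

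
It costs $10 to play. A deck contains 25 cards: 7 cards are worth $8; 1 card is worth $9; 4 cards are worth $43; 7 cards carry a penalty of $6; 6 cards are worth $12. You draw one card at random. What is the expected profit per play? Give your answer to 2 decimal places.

E[payout] = (7/25)·8 + (1/25)·9 + (4/25)·43 + (7/25)·(-6) + (6/25)·12 = 267/25
Expected profit = 267/25 − 10 = 17/25 ≈ $0.68

$0.68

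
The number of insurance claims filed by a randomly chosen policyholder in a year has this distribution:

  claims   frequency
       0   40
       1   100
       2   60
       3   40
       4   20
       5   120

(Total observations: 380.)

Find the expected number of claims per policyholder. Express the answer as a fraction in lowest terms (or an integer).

Total = 380, so P(claims=0) = 40/380, etc.
E[X] = (2/19)·0 + (5/19)·1 + (3/19)·2 + (2/19)·3 + (1/19)·4 + (6/19)·5
     = 51/19

51/19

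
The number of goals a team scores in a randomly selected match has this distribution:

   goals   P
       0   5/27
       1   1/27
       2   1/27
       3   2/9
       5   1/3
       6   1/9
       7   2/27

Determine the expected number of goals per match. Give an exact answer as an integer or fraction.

98/27

E[X] = (5/27)·0 + (1/27)·1 + (1/27)·2 + (2/9)·3 + (1/3)·5 + (1/9)·6 + (2/27)·7
     = 98/27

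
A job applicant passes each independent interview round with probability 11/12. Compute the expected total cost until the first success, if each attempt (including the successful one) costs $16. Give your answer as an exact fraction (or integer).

192/11 dollars

E[#attempts] = 1/p = 12/11; E[cost] = 16·12/11 = 192/11.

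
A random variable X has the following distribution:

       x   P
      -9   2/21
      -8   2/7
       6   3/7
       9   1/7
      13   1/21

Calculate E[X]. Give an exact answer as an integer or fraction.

E[X] = (2/21)·(-9) + (2/7)·(-8) + (3/7)·6 + (1/7)·9 + (1/21)·13
     = 4/3

4/3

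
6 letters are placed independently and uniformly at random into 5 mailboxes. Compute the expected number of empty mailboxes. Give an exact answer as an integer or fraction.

Let Xⱼ=1 if mailbox j is empty. P(Xⱼ=1) = ((5-1)/5)^6 = 4096/15625.
By linearity, E[#empty] = 5·4096/15625 = 4096/3125.

4096/3125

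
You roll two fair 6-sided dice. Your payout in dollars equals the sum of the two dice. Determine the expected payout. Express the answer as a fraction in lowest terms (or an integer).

$7

Distribution of the sum of the two dice: 2 w.p. 1/36, 3 w.p. 1/18, 4 w.p. 1/12, 5 w.p. 1/9, 6 w.p. 5/36, 7 w.p. 1/6, …
E[payout] = (1/36)·2 + (1/18)·3 + (1/12)·4 + (1/9)·5 + (5/36)·6 + (1/6)·7 + (5/36)·8 + (1/9)·9 + (1/12)·10 + (1/18)·11 + (1/36)·12 = 7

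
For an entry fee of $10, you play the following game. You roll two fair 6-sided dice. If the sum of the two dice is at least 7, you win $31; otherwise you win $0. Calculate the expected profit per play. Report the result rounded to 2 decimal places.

$8.08

E[payout] = (5/12)·0 + (7/12)·31 = 217/12
Expected profit = 217/12 − 10 = 97/12 ≈ $8.08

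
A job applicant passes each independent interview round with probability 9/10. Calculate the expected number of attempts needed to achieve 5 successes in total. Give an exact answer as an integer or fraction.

50/9

By linearity (sum of 5 independent geometric waits), E[trials] = 5/p = 5/(9/10) = 50/9.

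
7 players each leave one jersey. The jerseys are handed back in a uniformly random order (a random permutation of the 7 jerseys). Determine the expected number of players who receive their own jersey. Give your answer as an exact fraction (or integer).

Let Xᵢ = 1 if person i gets their own jersey. For each i, P(Xᵢ=1) = 1/7.
By linearity of expectation, E[X₁+…+X_7] = 7·(1/7) = 1.

1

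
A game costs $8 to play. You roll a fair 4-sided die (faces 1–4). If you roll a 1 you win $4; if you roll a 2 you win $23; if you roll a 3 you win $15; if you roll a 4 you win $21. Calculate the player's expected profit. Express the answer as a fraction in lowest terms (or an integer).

31/4 dollars

E[payout] = (1/4)·4 + (1/4)·15 + (1/4)·21 + (1/4)·23 = 63/4
Expected profit = 63/4 − 8 = 31/4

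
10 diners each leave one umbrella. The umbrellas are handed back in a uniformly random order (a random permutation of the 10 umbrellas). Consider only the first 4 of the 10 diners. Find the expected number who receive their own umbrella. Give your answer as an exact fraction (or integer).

Let Xᵢ = 1 if person i gets their own umbrella. For each i, P(Xᵢ=1) = 1/10.
By linearity of expectation, E[X₁+…+X_4] = 4·(1/10) = 2/5.

2/5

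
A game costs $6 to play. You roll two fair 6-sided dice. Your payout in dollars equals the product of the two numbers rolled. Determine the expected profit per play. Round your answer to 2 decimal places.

$6.25

Distribution of the product of the two numbers rolled: 1 w.p. 1/36, 2 w.p. 1/18, 3 w.p. 1/18, 4 w.p. 1/12, 5 w.p. 1/18, 6 w.p. 1/9, …
E[payout] = (1/36)·1 + (1/18)·2 + (1/18)·3 + (1/12)·4 + (1/18)·5 + (1/9)·6 + (1/18)·8 + (1/36)·9 + (1/18)·10 + (1/9)·12 + (1/18)·15 + (1/36)·16 + (1/18)·18 + (1/18)·20 + (1/18)·24 + (1/36)·25 + (1/18)·30 + (1/36)·36 = 49/4
Expected profit = 49/4 − 6 = 25/4 ≈ $6.25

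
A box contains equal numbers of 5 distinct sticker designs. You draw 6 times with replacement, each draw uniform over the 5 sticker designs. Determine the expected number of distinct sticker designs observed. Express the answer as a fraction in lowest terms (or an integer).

Let Xⱼ=1 if type j appears at least once. P(Xⱼ=1) = 1 − ((5−1)/5)^6 = 11529/15625.
E[#distinct] = 5·11529/15625 = 11529/3125.

11529/3125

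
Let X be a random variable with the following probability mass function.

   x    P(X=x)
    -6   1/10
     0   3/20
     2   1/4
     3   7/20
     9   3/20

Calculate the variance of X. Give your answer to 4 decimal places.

14.6100

E[X] = (1/10)·(-6) + (3/20)·0 + (1/4)·2 + (7/20)·3 + (3/20)·9 = 23/10
E[X²] = (1/10)·36 + (3/20)·0 + (1/4)·4 + (7/20)·9 + (3/20)·81 = 199/10
Var(X) = 199/10 − (23/10)² = 1461/100 ≈ 14.6100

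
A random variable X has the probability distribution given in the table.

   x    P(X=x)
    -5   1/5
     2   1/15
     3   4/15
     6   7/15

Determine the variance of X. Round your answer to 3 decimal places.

16.996

E[X] = (1/5)·(-5) + (1/15)·2 + (4/15)·3 + (7/15)·6 = 41/15
E[X²] = (1/5)·25 + (1/15)·4 + (4/15)·9 + (7/15)·36 = 367/15
Var(X) = 367/15 − (41/15)² = 3824/225 ≈ 16.996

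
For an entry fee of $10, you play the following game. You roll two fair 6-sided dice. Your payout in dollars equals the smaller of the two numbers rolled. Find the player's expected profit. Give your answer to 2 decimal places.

-$7.47

Distribution of the smaller of the two numbers rolled: 1 w.p. 11/36, 2 w.p. 1/4, 3 w.p. 7/36, 4 w.p. 5/36, 5 w.p. 1/12, 6 w.p. 1/36
E[payout] = (11/36)·1 + (1/4)·2 + (7/36)·3 + (5/36)·4 + (1/12)·5 + (1/36)·6 = 91/36
Expected profit = 91/36 − 10 = -269/36 ≈ -$7.47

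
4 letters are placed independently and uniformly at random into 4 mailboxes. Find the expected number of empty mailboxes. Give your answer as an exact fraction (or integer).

81/64

Let Xⱼ=1 if mailbox j is empty. P(Xⱼ=1) = ((4-1)/4)^4 = 81/256.
By linearity, E[#empty] = 4·81/256 = 81/64.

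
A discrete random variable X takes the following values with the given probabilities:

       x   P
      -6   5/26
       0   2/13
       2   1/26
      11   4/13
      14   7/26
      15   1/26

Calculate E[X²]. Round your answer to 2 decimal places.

105.73

E[X²] = (5/26)·36 + (2/13)·0 + (1/26)·4 + (4/13)·121 + (7/26)·196 + (1/26)·225
     = 2749/26 ≈ 105.73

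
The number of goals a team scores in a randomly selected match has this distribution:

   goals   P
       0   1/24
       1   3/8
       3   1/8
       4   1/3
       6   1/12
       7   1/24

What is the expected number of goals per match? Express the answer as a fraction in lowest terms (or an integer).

23/8

E[X] = (1/24)·0 + (3/8)·1 + (1/8)·3 + (1/3)·4 + (1/12)·6 + (1/24)·7
     = 23/8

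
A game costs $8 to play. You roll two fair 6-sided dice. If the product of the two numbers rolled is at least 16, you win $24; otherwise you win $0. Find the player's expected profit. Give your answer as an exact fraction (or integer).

E[payout] = (25/36)·0 + (11/36)·24 = 22/3
Expected profit = 22/3 − 8 = -2/3

-2/3 dollars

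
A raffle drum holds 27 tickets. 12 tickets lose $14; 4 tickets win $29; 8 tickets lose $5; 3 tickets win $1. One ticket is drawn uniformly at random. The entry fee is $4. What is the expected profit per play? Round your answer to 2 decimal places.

E[payout] = (12/27)·(-14) + (4/27)·29 + (8/27)·(-5) + (3/27)·1 = -89/27
Expected profit = -89/27 − 4 = -197/27 ≈ -$7.30

-$7.30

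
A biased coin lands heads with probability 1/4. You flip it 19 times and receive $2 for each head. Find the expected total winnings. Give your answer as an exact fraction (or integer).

E[#heads] = 19·1/4 = 19/4 (linearity over flips).
E[winnings] = 2·19/4 = 19/2.

19/2 dollars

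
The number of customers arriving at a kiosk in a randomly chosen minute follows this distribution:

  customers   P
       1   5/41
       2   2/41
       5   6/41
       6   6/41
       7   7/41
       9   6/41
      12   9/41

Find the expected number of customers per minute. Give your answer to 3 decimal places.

E[X] = (5/41)·1 + (2/41)·2 + (6/41)·5 + (6/41)·6 + (7/41)·7 + (6/41)·9 + (9/41)·12
     = 286/41 ≈ 6.976

6.976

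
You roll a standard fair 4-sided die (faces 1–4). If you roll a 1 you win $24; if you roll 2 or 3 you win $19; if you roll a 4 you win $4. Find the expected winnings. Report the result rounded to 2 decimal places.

$16.50

E[payout] = (1/4)·4 + (1/2)·19 + (1/4)·24 = 33/2
≈ $16.50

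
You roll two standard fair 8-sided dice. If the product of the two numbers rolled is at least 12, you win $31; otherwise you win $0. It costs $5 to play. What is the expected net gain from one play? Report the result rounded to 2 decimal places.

$14.86

E[payout] = (23/64)·0 + (41/64)·31 = 1271/64
Expected profit = 1271/64 − 5 = 951/64 ≈ $14.86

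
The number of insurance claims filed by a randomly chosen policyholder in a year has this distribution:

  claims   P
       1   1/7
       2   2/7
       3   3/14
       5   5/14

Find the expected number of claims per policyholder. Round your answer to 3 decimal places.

3.143

E[X] = (1/7)·1 + (2/7)·2 + (3/14)·3 + (5/14)·5
     = 22/7 ≈ 3.143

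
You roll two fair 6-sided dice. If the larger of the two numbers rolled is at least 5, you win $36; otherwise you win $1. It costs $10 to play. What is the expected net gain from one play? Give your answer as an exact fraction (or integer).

E[payout] = (4/9)·1 + (5/9)·36 = 184/9
Expected profit = 184/9 − 10 = 94/9

94/9 dollars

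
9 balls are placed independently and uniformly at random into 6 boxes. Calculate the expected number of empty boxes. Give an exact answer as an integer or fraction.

1953125/1679616

Let Xⱼ=1 if box j is empty. P(Xⱼ=1) = ((6-1)/6)^9 = 1953125/10077696.
By linearity, E[#empty] = 6·1953125/10077696 = 1953125/1679616.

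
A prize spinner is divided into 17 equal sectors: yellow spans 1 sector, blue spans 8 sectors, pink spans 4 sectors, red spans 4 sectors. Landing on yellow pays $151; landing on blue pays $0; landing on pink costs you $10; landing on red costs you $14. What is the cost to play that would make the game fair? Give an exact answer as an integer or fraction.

55/17 dollars

E[payout] = (1/17)·151 + (8/17)·0 + (4/17)·(-10) + (4/17)·(-14) = 55/17
Fair fee = E[payout] = 55/17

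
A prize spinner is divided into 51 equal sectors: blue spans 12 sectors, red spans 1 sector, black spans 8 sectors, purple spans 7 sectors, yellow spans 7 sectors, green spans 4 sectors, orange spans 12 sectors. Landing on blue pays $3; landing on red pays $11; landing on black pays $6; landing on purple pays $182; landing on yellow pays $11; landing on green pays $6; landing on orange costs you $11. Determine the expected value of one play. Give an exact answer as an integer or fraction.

E[payout] = (12/51)·3 + (1/51)·11 + (8/51)·6 + (7/51)·182 + (7/51)·11 + (4/51)·6 + (12/51)·(-11) = 446/17

446/17 dollars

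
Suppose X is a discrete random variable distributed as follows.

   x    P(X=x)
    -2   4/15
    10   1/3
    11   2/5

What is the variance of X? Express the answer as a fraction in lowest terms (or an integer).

E[X] = (4/15)·(-2) + (1/3)·10 + (2/5)·11 = 36/5
E[X²] = (4/15)·4 + (1/3)·100 + (2/5)·121 = 414/5
Var(X) = 414/5 − (36/5)² = 774/25

774/25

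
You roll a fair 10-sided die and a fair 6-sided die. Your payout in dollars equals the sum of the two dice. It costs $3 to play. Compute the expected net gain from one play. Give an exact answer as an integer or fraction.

$6

Distribution of the sum of the two dice: 2 w.p. 1/60, 3 w.p. 1/30, 4 w.p. 1/20, 5 w.p. 1/15, 6 w.p. 1/12, 7 w.p. 1/10, …
E[payout] = (1/60)·2 + (1/30)·3 + (1/20)·4 + (1/15)·5 + (1/12)·6 + (1/10)·7 + (1/10)·8 + (1/10)·9 + (1/10)·10 + (1/10)·11 + (1/12)·12 + (1/15)·13 + (1/20)·14 + (1/30)·15 + (1/60)·16 = 9
Expected profit = 9 − 3 = 6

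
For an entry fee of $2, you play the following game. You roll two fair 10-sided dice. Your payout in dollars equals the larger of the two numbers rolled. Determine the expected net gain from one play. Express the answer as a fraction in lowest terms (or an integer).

Distribution of the larger of the two numbers rolled: 1 w.p. 1/100, 2 w.p. 3/100, 3 w.p. 1/20, 4 w.p. 7/100, 5 w.p. 9/100, 6 w.p. 11/100, …
E[payout] = (1/100)·1 + (3/100)·2 + (1/20)·3 + (7/100)·4 + (9/100)·5 + (11/100)·6 + (13/100)·7 + (3/20)·8 + (17/100)·9 + (19/100)·10 = 143/20
Expected profit = 143/20 − 2 = 103/20

103/20 dollars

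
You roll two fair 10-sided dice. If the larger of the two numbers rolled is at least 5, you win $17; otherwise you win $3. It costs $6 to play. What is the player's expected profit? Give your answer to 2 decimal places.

$8.76

E[payout] = (4/25)·3 + (21/25)·17 = 369/25
Expected profit = 369/25 − 6 = 219/25 ≈ $8.76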